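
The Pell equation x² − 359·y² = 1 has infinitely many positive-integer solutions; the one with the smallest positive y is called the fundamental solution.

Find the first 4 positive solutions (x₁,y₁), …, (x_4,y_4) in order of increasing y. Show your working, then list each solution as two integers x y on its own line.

√359 → a₀=18, period (1,17,1,36); ℓ=4 even so k=3
k=0  a_k=18  p_k/q_k = 18/1
k=1  a_k=1  p_k/q_k = 19/1
k=2  a_k=17  p_k/q_k = 341/18
k=3  a_k=1  p_k/q_k = 360/19
(x₁, y₁) = (360, 19);  360² − 359·19² = 1 ✓
n=2: (360,19)∘(360,19) = (360·360+359·19·19, 360·19+19·360) = (259199,13680)
n=3: (259199,13680)∘(360,19) = (360·259199+359·19·13680, 360·13680+19·259199) = (186622920,9849581)
n=4: (186622920,9849581)∘(360,19) = (360·186622920+359·19·9849581, 360·9849581+19·186622920) = (134368243201,7091684640)

360 19
259199 13680
186622920 9849581
134368243201 7091684640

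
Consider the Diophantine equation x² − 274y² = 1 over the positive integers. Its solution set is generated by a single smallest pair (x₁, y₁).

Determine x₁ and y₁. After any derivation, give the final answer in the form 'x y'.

[16; 1,1,4,4,1,1,32] for √274; ℓ=7 ⇒ convergent index 13
step 0: (16, 1)  from 16·(1,0) + (0,1)
step 1: (17, 1)  from 1·(16,1) + (1,0)
step 2: (33, 2)  from 1·(17,1) + (16,1)
…
step 5: (778, 47)  from 1·(629,38) + (149,9)
…
step 8: (47209, 2852)  from 1·(45802,2767) + (1407,85)
step 9: (93011, 5619)  from 1·(47209,2852) + (45802,2767)
…
step 12: (2189276, 132259)  from 1·(1770023,106931) + (419253,25328)
step 13: (3959299, 239190)  from 1·(2189276,132259) + (1770023,106931)
(x₁, y₁) = (3959299, 239190);  3959299² − 274·239190² = 1 ✓

3959299 239190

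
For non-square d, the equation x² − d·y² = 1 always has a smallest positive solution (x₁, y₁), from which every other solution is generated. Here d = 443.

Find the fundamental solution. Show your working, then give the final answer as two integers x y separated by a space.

d=443: √d = [21; 21,42] (ℓ=2, even), read p_1/q_1
step 0: (21, 1)  from 21·(1,0) + (0,1)
step 1: (442, 21)  from 21·(21,1) + (1,0)
fundamental: x₁=442, y₁=21  (since 195364 − 443·441 = 1)

442 21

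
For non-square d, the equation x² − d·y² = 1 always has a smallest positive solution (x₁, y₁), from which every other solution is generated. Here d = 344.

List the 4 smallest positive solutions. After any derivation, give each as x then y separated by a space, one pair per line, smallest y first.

√344 → a₀=18, period (1,1,4,1,3,1,4,1,1,36); ℓ=10 even so k=9
step 0: (18, 1)  from 18·(1,0) + (0,1)
…
step 2: (37, 2)  from 1·(19,1) + (18,1)
step 3: (167, 9)  from 4·(37,2) + (19,1)
step 4: (204, 11)  from 1·(167,9) + (37,2)
step 5: (779, 42)  from 3·(204,11) + (167,9)
step 6: (983, 53)  from 1·(779,42) + (204,11)
…
step 8: (5694, 307)  from 1·(4711,254) + (983,53)
step 9: (10405, 561)  from 1·(5694,307) + (4711,254)
(x₁, y₁) = (10405, 561);  10405² − 344·561² = 1 ✓
k=2:  x_2 = 10405·10405+344·561·561 = 216528049,  y_2 = 10405·561+561·10405 = 11674410
k=3:  x_3 = 10405·216528049+344·561·11674410 = 4505948689285,  y_3 = 10405·11674410+561·216528049 = 242944471539
k=4:  x_4 = 10405·4505948689285+344·561·242944471539 = 93768792007492801,  y_4 = 10405·242944471539+561·4505948689285 = 5055674441052180

10405 561
216528049 11674410
4505948689285 242944471539
93768792007492801 5055674441052180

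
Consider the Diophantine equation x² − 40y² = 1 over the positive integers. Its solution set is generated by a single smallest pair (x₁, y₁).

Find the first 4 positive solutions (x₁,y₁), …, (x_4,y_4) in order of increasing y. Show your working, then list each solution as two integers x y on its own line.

19 3
721 114
27379 4329
1039681 164388

√40 = [6; 3,12, …], period ℓ=2 (even) → k=1
a_0=6:  p_0=6·1+0=6,  q_0=6·0+1=1
a_1=3:  p_1=3·6+1=19,  q_1=3·1+0=3
fundamental: x₁=19, y₁=3  (since 361 − 40·9 = 1)
n=2: (19,3)∘(19,3) = (19·19+40·3·3, 19·3+3·19) = (721,114)
n=3: (721,114)∘(19,3) = (19·721+40·3·114, 19·114+3·721) = (27379,4329)
n=4: (27379,4329)∘(19,3) = (19·27379+40·3·4329, 19·4329+3·27379) = (1039681,164388)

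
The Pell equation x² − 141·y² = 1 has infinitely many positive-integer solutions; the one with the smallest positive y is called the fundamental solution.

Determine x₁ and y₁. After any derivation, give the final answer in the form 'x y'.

95 8

[11; 1,6,1,22] for √141; ℓ=4 ⇒ convergent index 3
a_0=11:  p_0=11·1+0=11,  q_0=11·0+1=1
…
a_2=6:  p_2=6·12+11=83,  q_2=6·1+1=7
a_3=1:  p_3=1·83+12=95,  q_3=1·7+1=8
→ (95, 8).  Check: 95²=9025, 141·8²=9024, difference 1.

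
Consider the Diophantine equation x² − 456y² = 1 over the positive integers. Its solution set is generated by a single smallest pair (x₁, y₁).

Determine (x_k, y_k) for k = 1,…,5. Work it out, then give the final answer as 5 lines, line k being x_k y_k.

1025 48
2101249 98400
4307559425 201719952
8830494720001 413525803200
18102509868442625 847727694840048

d=456: √d = [21; 2,1,4,1,2,42] (ℓ=6, even), read p_5/q_5
a_0=21:  p_0=21·1+0=21,  q_0=21·0+1=1
a_1=2:  p_1=2·21+1=43,  q_1=2·1+0=2
a_2=1:  p_2=1·43+21=64,  q_2=1·2+1=3
…
a_4=1:  p_4=1·299+64=363,  q_4=1·14+3=17
a_5=2:  p_5=2·363+299=1025,  q_5=2·17+14=48
→ (1025, 48).  Check: 1025²=1050625, 456·48²=1050624, difference 1.
(x_2, y_2) = (1025·1025 + 456·48·48, 1025·48 + 48·1025) = (2101249, 98400)
(x_3, y_3) = (1025·2101249 + 456·48·98400, 1025·98400 + 48·2101249) = (4307559425, 201719952)
(x_4, y_4) = (1025·4307559425 + 456·48·201719952, 1025·201719952 + 48·4307559425) = (8830494720001, 413525803200)
(x_5, y_5) = (1025·8830494720001 + 456·48·413525803200, 1025·413525803200 + 48·8830494720001) = (18102509868442625, 847727694840048)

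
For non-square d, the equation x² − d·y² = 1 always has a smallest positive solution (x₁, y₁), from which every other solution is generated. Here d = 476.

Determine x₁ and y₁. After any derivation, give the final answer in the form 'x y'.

28799 1320

[21; 1,4,2,10,2,4,1,42] for √476; ℓ=8 ⇒ convergent index 7
a_0=21:  p_0=21·1+0=21,  q_0=21·0+1=1
…
a_5=2:  p_5=2·2509+240=5258,  q_5=2·115+11=241
a_6=4:  p_6=4·5258+2509=23541,  q_6=4·241+115=1079
a_7=1:  p_7=1·23541+5258=28799,  q_7=1·1079+241=1320
→ (28799, 1320).  Check: 28799²=829382401, 476·1320²=829382400, difference 1.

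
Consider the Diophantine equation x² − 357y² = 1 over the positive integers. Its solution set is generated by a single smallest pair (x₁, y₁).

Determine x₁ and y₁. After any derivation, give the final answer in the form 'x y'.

3401 180

[18; 1,8,2,8,1,36] for √357; ℓ=6 ⇒ convergent index 5
k=0  a_k=18  p_k/q_k = 18/1
…
k=3  a_k=2  p_k/q_k = 359/19
k=4  a_k=8  p_k/q_k = 3042/161
k=5  a_k=1  p_k/q_k = 3401/180
fundamental: x₁=3401, y₁=180  (since 11566801 − 357·32400 = 1)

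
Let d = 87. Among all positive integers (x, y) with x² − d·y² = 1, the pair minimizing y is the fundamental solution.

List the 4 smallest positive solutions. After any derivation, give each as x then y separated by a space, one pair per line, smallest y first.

28 3
1567 168
87724 9405
4910977 526512

[9; 3,18] for √87; ℓ=2 ⇒ convergent index 1
k=0  a_k=9  p_k/q_k = 9/1
k=1  a_k=3  p_k/q_k = 28/3
fundamental: x₁=28, y₁=3  (since 784 − 87·9 = 1)
k=2:  x_2 = 28·28+87·3·3 = 1567,  y_2 = 28·3+3·28 = 168
k=3:  x_3 = 28·1567+87·3·168 = 87724,  y_3 = 28·168+3·1567 = 9405
k=4:  x_4 = 28·87724+87·3·9405 = 4910977,  y_4 = 28·9405+3·87724 = 526512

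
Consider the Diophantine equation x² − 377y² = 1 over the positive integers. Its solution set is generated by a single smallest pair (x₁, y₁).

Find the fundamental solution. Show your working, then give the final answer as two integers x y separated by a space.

√377 → a₀=19, period (2,2,2,38); ℓ=4 even so k=3
i=0: a=19 ⇒ p=19, q=1
…
i=2: a=2 ⇒ p=97, q=5
i=3: a=2 ⇒ p=233, q=12
fundamental: x₁=233, y₁=12  (since 54289 − 377·144 = 1)

233 12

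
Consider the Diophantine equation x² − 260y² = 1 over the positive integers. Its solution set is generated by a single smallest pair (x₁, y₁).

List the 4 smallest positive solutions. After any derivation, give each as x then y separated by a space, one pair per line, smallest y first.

√260 = [16; 8,32, …], period ℓ=2 (even) → k=1
step 0: (16, 1)  from 16·(1,0) + (0,1)
step 1: (129, 8)  from 8·(16,1) + (1,0)
→ (129, 8).  Check: 129²=16641, 260·8²=16640, difference 1.
(129+8√260)^2 = 33281 + 2064√260
(129+8√260)^3 = 8586369 + 532504√260
(129+8√260)^4 = 2215249921 + 137383968√260

129 8
33281 2064
8586369 532504
2215249921 137383968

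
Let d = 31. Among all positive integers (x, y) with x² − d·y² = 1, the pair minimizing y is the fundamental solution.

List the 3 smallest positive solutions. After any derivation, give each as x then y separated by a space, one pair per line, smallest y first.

1520 273
4620799 829920
14047227440 2522956527

d=31: √d = [5; 1,1,3,5,3,1,1,10] (ℓ=8, even), read p_7/q_7
a_0=5:  p_0=5·1+0=5,  q_0=5·0+1=1
…
a_5=3:  p_5=3·206+39=657,  q_5=3·37+7=118
a_6=1:  p_6=1·657+206=863,  q_6=1·118+37=155
a_7=1:  p_7=1·863+657=1520,  q_7=1·155+118=273
(x₁, y₁) = (1520, 273);  1520² − 31·273² = 1 ✓
k=2:  x_2 = 1520·1520+31·273·273 = 4620799,  y_2 = 1520·273+273·1520 = 829920
k=3:  x_3 = 1520·4620799+31·273·829920 = 14047227440,  y_3 = 1520·829920+273·4620799 = 2522956527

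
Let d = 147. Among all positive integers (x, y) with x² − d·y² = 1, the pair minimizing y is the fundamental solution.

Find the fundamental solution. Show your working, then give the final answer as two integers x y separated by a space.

97 8

√147 → a₀=12, period (8,24); ℓ=2 even so k=1
a_0=12:  p_0=12·1+0=12,  q_0=12·0+1=1
a_1=8:  p_1=8·12+1=97,  q_1=8·1+0=8
fundamental: x₁=97, y₁=8  (since 9409 − 147·64 = 1)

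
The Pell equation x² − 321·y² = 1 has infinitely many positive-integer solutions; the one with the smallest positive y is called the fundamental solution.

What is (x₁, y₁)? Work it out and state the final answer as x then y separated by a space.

215 12

[17; 1,10,1,34] for √321; ℓ=4 ⇒ convergent index 3
a_0=17:  p_0=17·1+0=17,  q_0=17·0+1=1
a_1=1:  p_1=1·17+1=18,  q_1=1·1+0=1
a_2=10:  p_2=10·18+17=197,  q_2=10·1+1=11
a_3=1:  p_3=1·197+18=215,  q_3=1·11+1=12
(x₁, y₁) = (215, 12);  215² − 321·12² = 1 ✓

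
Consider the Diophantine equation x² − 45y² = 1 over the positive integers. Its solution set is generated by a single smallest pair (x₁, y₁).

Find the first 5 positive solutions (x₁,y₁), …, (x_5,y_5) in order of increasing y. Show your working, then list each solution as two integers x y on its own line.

√45 = [6; 1,2,2,2,1,12, …], period ℓ=6 (even) → k=5
a_0=6:  p_0=6·1+0=6,  q_0=6·0+1=1
…
a_2=2:  p_2=2·7+6=20,  q_2=2·1+1=3
a_3=2:  p_3=2·20+7=47,  q_3=2·3+1=7
a_4=2:  p_4=2·47+20=114,  q_4=2·7+3=17
a_5=1:  p_5=1·114+47=161,  q_5=1·17+7=24
fundamental: x₁=161, y₁=24  (since 25921 − 45·576 = 1)
(161+24√45)^2 = 51841 + 7728√45
(161+24√45)^3 = 16692641 + 2488392√45
(161+24√45)^4 = 5374978561 + 801254496√45
(161+24√45)^5 = 1730726404001 + 258001459320√45

161 24
51841 7728
16692641 2488392
5374978561 801254496
1730726404001 258001459320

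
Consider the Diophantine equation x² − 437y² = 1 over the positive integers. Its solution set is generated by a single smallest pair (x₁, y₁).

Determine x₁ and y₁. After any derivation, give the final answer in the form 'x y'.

4599 220

√437 → a₀=20, period (1,9,2,9,1,40); ℓ=6 even so k=5
step 0: (20, 1)  from 20·(1,0) + (0,1)
…
step 3: (439, 21)  from 2·(209,10) + (21,1)
step 4: (4160, 199)  from 9·(439,21) + (209,10)
step 5: (4599, 220)  from 1·(4160,199) + (439,21)
fundamental: x₁=4599, y₁=220  (since 21150801 − 437·48400 = 1)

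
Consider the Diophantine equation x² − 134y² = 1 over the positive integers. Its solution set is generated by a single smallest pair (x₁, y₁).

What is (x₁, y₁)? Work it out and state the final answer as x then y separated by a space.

145925 12606

[11; 1,1,2,1,3,…,1,1,22] for √134; ℓ=14 ⇒ convergent index 13
k=0  a_k=11  p_k/q_k = 11/1
…
k=2  a_k=1  p_k/q_k = 23/2
k=3  a_k=2  p_k/q_k = 58/5
…
k=6  a_k=1  p_k/q_k = 382/33
k=7  a_k=10  p_k/q_k = 4121/356
k=8  a_k=1  p_k/q_k = 4503/389
k=9  a_k=3  p_k/q_k = 17630/1523
k=10  a_k=1  p_k/q_k = 22133/1912
…
k=12  a_k=1  p_k/q_k = 84029/7259
k=13  a_k=1  p_k/q_k = 145925/12606
→ (145925, 12606).  Check: 145925²=21294105625, 134·12606²=21294105624, difference 1.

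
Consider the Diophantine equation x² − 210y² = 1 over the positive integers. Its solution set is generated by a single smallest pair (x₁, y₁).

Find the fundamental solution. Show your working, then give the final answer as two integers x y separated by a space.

√210 → a₀=14, period (2,28); ℓ=2 even so k=1
k=0  a_k=14  p_k/q_k = 14/1
k=1  a_k=2  p_k/q_k = 29/2
(x₁, y₁) = (29, 2);  29² − 210·2² = 1 ✓

29 2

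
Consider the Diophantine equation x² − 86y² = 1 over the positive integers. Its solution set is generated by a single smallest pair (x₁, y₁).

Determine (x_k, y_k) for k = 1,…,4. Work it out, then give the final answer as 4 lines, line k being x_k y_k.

10405 1122
216528049 23348820
4505948689285 485888943078
93768792007492801 10111348882104360

√86 = [9; 3,1,1,1,8,1,1,1,3,18, …], period ℓ=10 (even) → k=9
a_0=9:  p_0=9·1+0=9,  q_0=9·0+1=1
a_1=3:  p_1=3·9+1=28,  q_1=3·1+0=3
a_2=1:  p_2=1·28+9=37,  q_2=1·3+1=4
…
a_4=1:  p_4=1·65+37=102,  q_4=1·7+4=11
a_5=8:  p_5=8·102+65=881,  q_5=8·11+7=95
a_6=1:  p_6=1·881+102=983,  q_6=1·95+11=106
a_7=1:  p_7=1·983+881=1864,  q_7=1·106+95=201
a_8=1:  p_8=1·1864+983=2847,  q_8=1·201+106=307
a_9=3:  p_9=3·2847+1864=10405,  q_9=3·307+201=1122
→ (10405, 1122).  Check: 10405²=108264025, 86·1122²=108264024, difference 1.
(10405+1122√86)^2 = 216528049 + 23348820√86
(10405+1122√86)^3 = 4505948689285 + 485888943078√86
(10405+1122√86)^4 = 93768792007492801 + 10111348882104360√86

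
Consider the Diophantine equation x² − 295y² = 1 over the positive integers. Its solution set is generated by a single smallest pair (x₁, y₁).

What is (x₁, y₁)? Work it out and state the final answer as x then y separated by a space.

d=295: √d = [17; 5,1,2,3,2,6,2,3,2,1,5,34] (ℓ=12, even), read p_11/q_11
step 0: (17, 1)  from 17·(1,0) + (0,1)
…
step 3: (292, 17)  from 2·(103,6) + (86,5)
step 4: (979, 57)  from 3·(292,17) + (103,6)
…
step 10: (355517, 20699)  from 1·(247414,14405) + (108103,6294)
step 11: (2024999, 117900)  from 5·(355517,20699) + (247414,14405)
(x₁, y₁) = (2024999, 117900);  2024999² − 295·117900² = 1 ✓

2024999 117900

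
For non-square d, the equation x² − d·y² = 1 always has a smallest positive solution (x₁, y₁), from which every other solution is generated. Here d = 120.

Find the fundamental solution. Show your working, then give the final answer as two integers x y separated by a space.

√120 → a₀=10, period (1,20); ℓ=2 even so k=1
k=0  a_k=10  p_k/q_k = 10/1
k=1  a_k=1  p_k/q_k = 11/1
fundamental: x₁=11, y₁=1  (since 121 − 120·1 = 1)

11 1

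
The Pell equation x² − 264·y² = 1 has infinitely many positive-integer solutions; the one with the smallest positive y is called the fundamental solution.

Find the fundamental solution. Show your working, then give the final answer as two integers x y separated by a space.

[16; 4,32] for √264; ℓ=2 ⇒ convergent index 1
k=0  a_k=16  p_k/q_k = 16/1
k=1  a_k=4  p_k/q_k = 65/4
fundamental: x₁=65, y₁=4  (since 4225 − 264·16 = 1)

65 4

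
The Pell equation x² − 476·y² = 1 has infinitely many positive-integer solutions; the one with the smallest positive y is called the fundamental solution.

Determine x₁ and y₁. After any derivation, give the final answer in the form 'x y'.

√476 = [21; 1,4,2,10,2,4,1,42, …], period ℓ=8 (even) → k=7
a_0=21:  p_0=21·1+0=21,  q_0=21·0+1=1
…
a_2=4:  p_2=4·22+21=109,  q_2=4·1+1=5
…
a_6=4:  p_6=4·5258+2509=23541,  q_6=4·241+115=1079
a_7=1:  p_7=1·23541+5258=28799,  q_7=1·1079+241=1320
fundamental: x₁=28799, y₁=1320  (since 829382401 − 476·1742400 = 1)

28799 1320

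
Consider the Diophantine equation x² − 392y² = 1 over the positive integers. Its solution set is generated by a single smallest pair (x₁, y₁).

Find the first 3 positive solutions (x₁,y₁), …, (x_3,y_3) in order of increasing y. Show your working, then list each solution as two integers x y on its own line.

d=392: √d = [19; 1,3,1,38] (ℓ=4, even), read p_3/q_3
a_0=19:  p_0=19·1+0=19,  q_0=19·0+1=1
a_1=1:  p_1=1·19+1=20,  q_1=1·1+0=1
a_2=3:  p_2=3·20+19=79,  q_2=3·1+1=4
a_3=1:  p_3=1·79+20=99,  q_3=1·4+1=5
(x₁, y₁) = (99, 5);  99² − 392·5² = 1 ✓
k=2:  x_2 = 99·99+392·5·5 = 19601,  y_2 = 99·5+5·99 = 990
k=3:  x_3 = 99·19601+392·5·990 = 3880899,  y_3 = 99·990+5·19601 = 196015

99 5
19601 990
3880899 196015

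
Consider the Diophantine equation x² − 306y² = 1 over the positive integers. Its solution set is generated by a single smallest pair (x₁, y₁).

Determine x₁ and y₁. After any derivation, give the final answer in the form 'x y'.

d=306: √d = [17; 2,34] (ℓ=2, even), read p_1/q_1
k=0  a_k=17  p_k/q_k = 17/1
k=1  a_k=2  p_k/q_k = 35/2
(x₁, y₁) = (35, 2);  35² − 306·2² = 1 ✓

35 2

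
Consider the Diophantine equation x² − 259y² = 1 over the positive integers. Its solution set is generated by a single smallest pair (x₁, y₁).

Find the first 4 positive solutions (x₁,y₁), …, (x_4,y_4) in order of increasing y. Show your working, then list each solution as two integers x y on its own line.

[16; 10,1,2,3,4,3,2,1,10,32] for √259; ℓ=10 ⇒ convergent index 9
step 0: (16, 1)  from 16·(1,0) + (0,1)
…
step 2: (177, 11)  from 1·(161,10) + (16,1)
step 3: (515, 32)  from 2·(177,11) + (161,10)
step 4: (1722, 107)  from 3·(515,32) + (177,11)
…
step 8: (79196, 4921)  from 1·(55265,3434) + (23931,1487)
step 9: (847225, 52644)  from 10·(79196,4921) + (55265,3434)
(x₁, y₁) = (847225, 52644);  847225² − 259·52644² = 1 ✓
k=2:  x_2 = 847225·847225+259·52644·52644 = 1435580401249,  y_2 = 847225·52644+52644·847225 = 89202625800
k=3:  x_3 = 847225·1435580401249+259·52644·89202625800 = 2432519210895520825,  y_3 = 847225·89202625800+52644·1435580401249 = 151149389286757356
k=4:  x_4 = 847225·2432519210895520825+259·52644·151149389286757356 = 4121782176900479681520001,  y_4 = 847225·151149389286757356+52644·2432519210895520825 = 256115082676856799248400

847225 52644
1435580401249 89202625800
2432519210895520825 151149389286757356
4121782176900479681520001 256115082676856799248400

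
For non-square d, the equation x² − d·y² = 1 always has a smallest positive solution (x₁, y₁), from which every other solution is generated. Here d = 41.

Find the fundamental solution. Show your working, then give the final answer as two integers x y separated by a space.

2049 320

d=41: √d = [6; 2,2,12] (ℓ=3, odd), read p_5/q_5
k=0  a_k=6  p_k/q_k = 6/1
…
k=2  a_k=2  p_k/q_k = 32/5
…
k=4  a_k=2  p_k/q_k = 826/129
k=5  a_k=2  p_k/q_k = 2049/320
fundamental: x₁=2049, y₁=320  (since 4198401 − 41·102400 = 1)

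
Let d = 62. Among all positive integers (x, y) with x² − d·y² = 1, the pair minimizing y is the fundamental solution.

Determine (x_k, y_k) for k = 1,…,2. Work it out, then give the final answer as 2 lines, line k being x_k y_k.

√62 → a₀=7, period (1,6,1,14); ℓ=4 even so k=3
i=0: a=7 ⇒ p=7, q=1
i=1: a=1 ⇒ p=8, q=1
i=2: a=6 ⇒ p=55, q=7
i=3: a=1 ⇒ p=63, q=8
→ (63, 8).  Check: 63²=3969, 62·8²=3968, difference 1.
(x_2, y_2) = (63·63 + 62·8·8, 63·8 + 8·63) = (7937, 1008)

63 8
7937 1008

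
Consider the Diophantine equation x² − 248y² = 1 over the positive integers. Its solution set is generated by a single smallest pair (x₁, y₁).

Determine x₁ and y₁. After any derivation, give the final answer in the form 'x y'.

√248 = [15; 1,2,1,30, …], period ℓ=4 (even) → k=3
a_0=15:  p_0=15·1+0=15,  q_0=15·0+1=1
a_1=1:  p_1=1·15+1=16,  q_1=1·1+0=1
a_2=2:  p_2=2·16+15=47,  q_2=2·1+1=3
a_3=1:  p_3=1·47+16=63,  q_3=1·3+1=4
→ (63, 4).  Check: 63²=3969, 248·4²=3968, difference 1.

63 4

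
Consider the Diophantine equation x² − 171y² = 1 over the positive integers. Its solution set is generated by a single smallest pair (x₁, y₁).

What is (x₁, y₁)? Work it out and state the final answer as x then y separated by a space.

170 13

√171 → a₀=13, period (13,26); ℓ=2 even so k=1
i=0: a=13 ⇒ p=13, q=1
i=1: a=13 ⇒ p=170, q=13
fundamental: x₁=170, y₁=13  (since 28900 − 171·169 = 1)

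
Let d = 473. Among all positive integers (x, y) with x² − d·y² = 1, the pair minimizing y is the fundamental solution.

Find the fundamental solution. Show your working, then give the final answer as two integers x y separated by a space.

87 4

√473 = [21; 1,2,1,42, …], period ℓ=4 (even) → k=3
step 0: (21, 1)  from 21·(1,0) + (0,1)
step 1: (22, 1)  from 1·(21,1) + (1,0)
step 2: (65, 3)  from 2·(22,1) + (21,1)
step 3: (87, 4)  from 1·(65,3) + (22,1)
(x₁, y₁) = (87, 4);  87² − 473·4² = 1 ✓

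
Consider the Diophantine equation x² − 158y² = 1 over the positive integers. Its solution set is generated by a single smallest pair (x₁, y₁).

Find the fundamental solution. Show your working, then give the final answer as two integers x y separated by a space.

√158 → a₀=12, period (1,1,3,12,3,1,1,24); ℓ=8 even so k=7
i=0: a=12 ⇒ p=12, q=1
i=1: a=1 ⇒ p=13, q=1
…
i=3: a=3 ⇒ p=88, q=7
i=4: a=12 ⇒ p=1081, q=86
i=5: a=3 ⇒ p=3331, q=265
i=6: a=1 ⇒ p=4412, q=351
i=7: a=1 ⇒ p=7743, q=616
fundamental: x₁=7743, y₁=616  (since 59954049 − 158·379456 = 1)

7743 616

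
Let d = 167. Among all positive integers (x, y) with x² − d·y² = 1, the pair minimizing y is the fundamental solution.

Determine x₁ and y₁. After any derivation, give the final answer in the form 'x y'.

168 13

d=167: √d = [12; 1,11,1,24] (ℓ=4, even), read p_3/q_3
a_0=12:  p_0=12·1+0=12,  q_0=12·0+1=1
a_1=1:  p_1=1·12+1=13,  q_1=1·1+0=1
a_2=11:  p_2=11·13+12=155,  q_2=11·1+1=12
a_3=1:  p_3=1·155+13=168,  q_3=1·12+1=13
fundamental: x₁=168, y₁=13  (since 28224 − 167·169 = 1)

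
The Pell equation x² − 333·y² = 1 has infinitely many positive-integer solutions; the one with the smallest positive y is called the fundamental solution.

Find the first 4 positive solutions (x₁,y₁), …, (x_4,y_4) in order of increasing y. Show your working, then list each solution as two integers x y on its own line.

73 4
10657 584
1555849 85260
227143297 12447376

[18; 4,36] for √333; ℓ=2 ⇒ convergent index 1
i=0: a=18 ⇒ p=18, q=1
i=1: a=4 ⇒ p=73, q=4
fundamental: x₁=73, y₁=4  (since 5329 − 333·16 = 1)
(x_2, y_2) = (73·73 + 333·4·4, 73·4 + 4·73) = (10657, 584)
(x_3, y_3) = (73·10657 + 333·4·584, 73·584 + 4·10657) = (1555849, 85260)
(x_4, y_4) = (73·1555849 + 333·4·85260, 73·85260 + 4·1555849) = (227143297, 12447376)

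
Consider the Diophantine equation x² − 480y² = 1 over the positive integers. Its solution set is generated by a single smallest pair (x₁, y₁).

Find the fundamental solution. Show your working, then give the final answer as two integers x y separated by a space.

√480 → a₀=21, period (1,9,1,42); ℓ=4 even so k=3
i=0: a=21 ⇒ p=21, q=1
…
i=2: a=9 ⇒ p=219, q=10
i=3: a=1 ⇒ p=241, q=11
fundamental: x₁=241, y₁=11  (since 58081 − 480·121 = 1)

241 11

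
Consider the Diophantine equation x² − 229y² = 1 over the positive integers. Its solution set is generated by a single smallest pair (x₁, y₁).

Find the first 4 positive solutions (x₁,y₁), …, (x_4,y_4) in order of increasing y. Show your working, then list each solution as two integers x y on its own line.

5848201 386460
68402909872801 4520191516920
800067931842043513801 52869977098885735380
9357916158133073035999171201 618388505879356792878585840

[15; 7,1,1,7,30] for √229; ℓ=5 ⇒ convergent index 9
i=0: a=15 ⇒ p=15, q=1
…
i=7: a=1 ⇒ p=413926, q=27353
i=8: a=1 ⇒ p=776325, q=51301
i=9: a=7 ⇒ p=5848201, q=386460
(x₁, y₁) = (5848201, 386460);  5848201² − 229·386460² = 1 ✓
(5848201+386460√229)^2 = 68402909872801 + 4520191516920√229
(5848201+386460√229)^3 = 800067931842043513801 + 52869977098885735380√229
(5848201+386460√229)^4 = 9357916158133073035999171201 + 618388505879356792878585840√229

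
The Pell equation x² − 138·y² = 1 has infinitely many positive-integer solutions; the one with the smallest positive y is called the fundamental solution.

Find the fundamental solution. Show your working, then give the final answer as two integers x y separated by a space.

47 4

√138 = [11; 1,2,1,22, …], period ℓ=4 (even) → k=3
a_0=11:  p_0=11·1+0=11,  q_0=11·0+1=1
a_1=1:  p_1=1·11+1=12,  q_1=1·1+0=1
a_2=2:  p_2=2·12+11=35,  q_2=2·1+1=3
a_3=1:  p_3=1·35+12=47,  q_3=1·3+1=4
(x₁, y₁) = (47, 4);  47² − 138·4² = 1 ✓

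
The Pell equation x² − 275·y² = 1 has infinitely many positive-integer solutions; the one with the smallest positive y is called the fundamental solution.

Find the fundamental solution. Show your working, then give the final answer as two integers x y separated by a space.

d=275: √d = [16; 1,1,2,1,1,32] (ℓ=6, even), read p_5/q_5
a_0=16:  p_0=16·1+0=16,  q_0=16·0+1=1
…
a_4=1:  p_4=1·83+33=116,  q_4=1·5+2=7
a_5=1:  p_5=1·116+83=199,  q_5=1·7+5=12
(x₁, y₁) = (199, 12);  199² − 275·12² = 1 ✓

199 12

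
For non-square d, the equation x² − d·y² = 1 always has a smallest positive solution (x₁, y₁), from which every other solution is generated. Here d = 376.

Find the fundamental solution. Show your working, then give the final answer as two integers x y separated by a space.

d=376: √d = [19; 2,1,1,3,1,…,1,2,38] (ℓ=16, even), read p_15/q_15
i=0: a=19 ⇒ p=19, q=1
…
i=2: a=1 ⇒ p=58, q=3
i=3: a=1 ⇒ p=97, q=5
i=4: a=3 ⇒ p=349, q=18
i=5: a=1 ⇒ p=446, q=23
i=6: a=2 ⇒ p=1241, q=64
i=7: a=2 ⇒ p=2928, q=151
i=8: a=4 ⇒ p=12953, q=668
i=9: a=2 ⇒ p=28834, q=1487
i=10: a=2 ⇒ p=70621, q=3642
i=11: a=1 ⇒ p=99455, q=5129
…
i=13: a=1 ⇒ p=468441, q=24158
i=14: a=1 ⇒ p=837427, q=43187
i=15: a=2 ⇒ p=2143295, q=110532
fundamental: x₁=2143295, y₁=110532  (since 4593713457025 − 376·12217323024 = 1)

2143295 110532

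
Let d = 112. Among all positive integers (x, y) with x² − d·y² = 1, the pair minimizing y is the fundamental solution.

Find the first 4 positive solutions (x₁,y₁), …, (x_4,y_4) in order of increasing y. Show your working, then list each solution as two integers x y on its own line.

127 12
32257 3048
8193151 774180
2081028097 196638672

√112 → a₀=10, period (1,1,2,1,1,20); ℓ=6 even so k=5
i=0: a=10 ⇒ p=10, q=1
…
i=2: a=1 ⇒ p=21, q=2
i=3: a=2 ⇒ p=53, q=5
i=4: a=1 ⇒ p=74, q=7
i=5: a=1 ⇒ p=127, q=12
→ (127, 12).  Check: 127²=16129, 112·12²=16128, difference 1.
n=2: (127,12)∘(127,12) = (127·127+112·12·12, 127·12+12·127) = (32257,3048)
n=3: (32257,3048)∘(127,12) = (127·32257+112·12·3048, 127·3048+12·32257) = (8193151,774180)
n=4: (8193151,774180)∘(127,12) = (127·8193151+112·12·774180, 127·774180+12·8193151) = (2081028097,196638672)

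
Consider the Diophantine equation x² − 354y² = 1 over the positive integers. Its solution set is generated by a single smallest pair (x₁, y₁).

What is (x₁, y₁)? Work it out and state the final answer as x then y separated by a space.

258065 13716

d=354: √d = [18; 1,4,2,2,18,2,2,4,1,36] (ℓ=10, even), read p_9/q_9
i=0: a=18 ⇒ p=18, q=1
i=1: a=1 ⇒ p=19, q=1
i=2: a=4 ⇒ p=94, q=5
i=3: a=2 ⇒ p=207, q=11
i=4: a=2 ⇒ p=508, q=27
i=5: a=18 ⇒ p=9351, q=497
i=6: a=2 ⇒ p=19210, q=1021
…
i=8: a=4 ⇒ p=210294, q=11177
i=9: a=1 ⇒ p=258065, q=13716
(x₁, y₁) = (258065, 13716);  258065² − 354·13716² = 1 ✓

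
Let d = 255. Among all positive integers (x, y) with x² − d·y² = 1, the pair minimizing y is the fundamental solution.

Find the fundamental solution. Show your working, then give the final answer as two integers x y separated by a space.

16 1

√255 → a₀=15, period (1,30); ℓ=2 even so k=1
i=0: a=15 ⇒ p=15, q=1
i=1: a=1 ⇒ p=16, q=1
fundamental: x₁=16, y₁=1  (since 256 − 255·1 = 1)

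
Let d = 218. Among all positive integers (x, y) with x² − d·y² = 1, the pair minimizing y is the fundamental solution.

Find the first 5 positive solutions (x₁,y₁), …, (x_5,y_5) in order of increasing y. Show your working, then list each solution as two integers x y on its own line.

126003 8534
31753512017 2150619204
8002075549230099 541968943114690
2016571050827526816577 136579425476409948936
508188004226839647389073363 34418834696066196648450926

d=218: √d = [14; 1,3,3,1,28] (ℓ=5, odd), read p_9/q_9
step 0: (14, 1)  from 14·(1,0) + (0,1)
step 1: (15, 1)  from 1·(14,1) + (1,0)
…
step 6: (7471, 506)  from 1·(7220,489) + (251,17)
step 7: (29633, 2007)  from 3·(7471,506) + (7220,489)
step 8: (96370, 6527)  from 3·(29633,2007) + (7471,506)
step 9: (126003, 8534)  from 1·(96370,6527) + (29633,2007)
(x₁, y₁) = (126003, 8534);  126003² − 218·8534² = 1 ✓
k=2:  x_2 = 126003·126003+218·8534·8534 = 31753512017,  y_2 = 126003·8534+8534·126003 = 2150619204
k=3:  x_3 = 126003·31753512017+218·8534·2150619204 = 8002075549230099,  y_3 = 126003·2150619204+8534·31753512017 = 541968943114690
k=4:  x_4 = 126003·8002075549230099+218·8534·541968943114690 = 2016571050827526816577,  y_4 = 126003·541968943114690+8534·8002075549230099 = 136579425476409948936
k=5:  x_5 = 126003·2016571050827526816577+218·8534·136579425476409948936 = 508188004226839647389073363,  y_5 = 126003·136579425476409948936+8534·2016571050827526816577 = 34418834696066196648450926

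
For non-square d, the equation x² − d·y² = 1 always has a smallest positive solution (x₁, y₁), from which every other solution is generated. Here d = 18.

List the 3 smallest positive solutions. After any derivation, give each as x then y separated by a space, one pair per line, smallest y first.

17 4
577 136
19601 4620

√18 = [4; 4,8, …], period ℓ=2 (even) → k=1
k=0  a_k=4  p_k/q_k = 4/1
k=1  a_k=4  p_k/q_k = 17/4
(x₁, y₁) = (17, 4);  17² − 18·4² = 1 ✓
n=2: (17,4)∘(17,4) = (17·17+18·4·4, 17·4+4·17) = (577,136)
n=3: (577,136)∘(17,4) = (17·577+18·4·136, 17·136+4·577) = (19601,4620)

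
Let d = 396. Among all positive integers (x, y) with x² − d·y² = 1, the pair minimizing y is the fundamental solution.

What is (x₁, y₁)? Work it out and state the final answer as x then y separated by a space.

199 10

d=396: √d = [19; 1,8,1,38] (ℓ=4, even), read p_3/q_3
k=0  a_k=19  p_k/q_k = 19/1
…
k=2  a_k=8  p_k/q_k = 179/9
k=3  a_k=1  p_k/q_k = 199/10
(x₁, y₁) = (199, 10);  199² − 396·10² = 1 ✓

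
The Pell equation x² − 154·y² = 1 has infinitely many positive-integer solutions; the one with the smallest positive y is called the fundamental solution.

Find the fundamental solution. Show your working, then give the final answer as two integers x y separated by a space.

21295 1716

[12; 2,2,3,1,2,1,3,2,2,24] for √154; ℓ=10 ⇒ convergent index 9
k=0  a_k=12  p_k/q_k = 12/1
…
k=2  a_k=2  p_k/q_k = 62/5
…
k=4  a_k=1  p_k/q_k = 273/22
…
k=6  a_k=1  p_k/q_k = 1030/83
k=7  a_k=3  p_k/q_k = 3847/310
k=8  a_k=2  p_k/q_k = 8724/703
k=9  a_k=2  p_k/q_k = 21295/1716
(x₁, y₁) = (21295, 1716);  21295² − 154·1716² = 1 ✓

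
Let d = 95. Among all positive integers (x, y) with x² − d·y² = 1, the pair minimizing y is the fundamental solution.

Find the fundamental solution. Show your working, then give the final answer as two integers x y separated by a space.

39 4

[9; 1,2,1,18] for √95; ℓ=4 ⇒ convergent index 3
i=0: a=9 ⇒ p=9, q=1
i=1: a=1 ⇒ p=10, q=1
i=2: a=2 ⇒ p=29, q=3
i=3: a=1 ⇒ p=39, q=4
→ (39, 4).  Check: 39²=1521, 95·4²=1520, difference 1.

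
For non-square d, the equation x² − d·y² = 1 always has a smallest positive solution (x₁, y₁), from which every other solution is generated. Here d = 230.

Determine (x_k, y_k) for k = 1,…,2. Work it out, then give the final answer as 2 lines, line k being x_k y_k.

91 6
16561 1092

√230 → a₀=15, period (6,30); ℓ=2 even so k=1
step 0: (15, 1)  from 15·(1,0) + (0,1)
step 1: (91, 6)  from 6·(15,1) + (1,0)
(x₁, y₁) = (91, 6);  91² − 230·6² = 1 ✓
(x_2, y_2) = (91·91 + 230·6·6, 91·6 + 6·91) = (16561, 1092)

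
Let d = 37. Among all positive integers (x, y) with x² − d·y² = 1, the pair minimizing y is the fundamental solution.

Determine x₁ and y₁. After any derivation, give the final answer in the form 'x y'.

d=37: √d = [6; 12] (ℓ=1, odd), read p_1/q_1
a_0=6:  p_0=6·1+0=6,  q_0=6·0+1=1
a_1=12:  p_1=12·6+1=73,  q_1=12·1+0=12
fundamental: x₁=73, y₁=12  (since 5329 − 37·144 = 1)

73 12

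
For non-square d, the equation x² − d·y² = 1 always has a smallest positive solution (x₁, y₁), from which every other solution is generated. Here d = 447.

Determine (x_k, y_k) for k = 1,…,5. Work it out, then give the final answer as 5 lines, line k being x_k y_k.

d=447: √d = [21; 7,42] (ℓ=2, even), read p_1/q_1
k=0  a_k=21  p_k/q_k = 21/1
k=1  a_k=7  p_k/q_k = 148/7
fundamental: x₁=148, y₁=7  (since 21904 − 447·49 = 1)
n=2: (148,7)∘(148,7) = (148·148+447·7·7, 148·7+7·148) = (43807,2072)
n=3: (43807,2072)∘(148,7) = (148·43807+447·7·2072, 148·2072+7·43807) = (12966724,613305)
n=4: (12966724,613305)∘(148,7) = (148·12966724+447·7·613305, 148·613305+7·12966724) = (3838106497,181536208)
n=5: (3838106497,181536208)∘(148,7) = (148·3838106497+447·7·181536208, 148·181536208+7·3838106497) = (1136066556388,53734104263)

148 7
43807 2072
12966724 613305
3838106497 181536208
1136066556388 53734104263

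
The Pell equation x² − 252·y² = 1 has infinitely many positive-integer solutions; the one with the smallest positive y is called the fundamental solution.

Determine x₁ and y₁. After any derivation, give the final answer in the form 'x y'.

127 8

√252 → a₀=15, period (1,6,1,30); ℓ=4 even so k=3
a_0=15:  p_0=15·1+0=15,  q_0=15·0+1=1
a_1=1:  p_1=1·15+1=16,  q_1=1·1+0=1
a_2=6:  p_2=6·16+15=111,  q_2=6·1+1=7
a_3=1:  p_3=1·111+16=127,  q_3=1·7+1=8
fundamental: x₁=127, y₁=8  (since 16129 − 252·64 = 1)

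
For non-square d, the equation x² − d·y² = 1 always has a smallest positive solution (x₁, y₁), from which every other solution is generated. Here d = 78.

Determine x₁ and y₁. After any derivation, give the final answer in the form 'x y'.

√78 = [8; 1,4,1,16, …], period ℓ=4 (even) → k=3
step 0: (8, 1)  from 8·(1,0) + (0,1)
…
step 2: (44, 5)  from 4·(9,1) + (8,1)
step 3: (53, 6)  from 1·(44,5) + (9,1)
(x₁, y₁) = (53, 6);  53² − 78·6² = 1 ✓

53 6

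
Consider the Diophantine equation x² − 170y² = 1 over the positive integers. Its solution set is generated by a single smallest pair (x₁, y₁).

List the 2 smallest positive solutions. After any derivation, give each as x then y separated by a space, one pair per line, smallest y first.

339 26
229841 17628

d=170: √d = [13; 26] (ℓ=1, odd), read p_1/q_1
a_0=13:  p_0=13·1+0=13,  q_0=13·0+1=1
a_1=26:  p_1=26·13+1=339,  q_1=26·1+0=26
fundamental: x₁=339, y₁=26  (since 114921 − 170·676 = 1)
(339+26√170)^2 = 229841 + 17628√170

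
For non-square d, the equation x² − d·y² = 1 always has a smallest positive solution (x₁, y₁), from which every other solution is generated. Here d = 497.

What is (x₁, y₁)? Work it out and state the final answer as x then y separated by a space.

1201887 53912

√497 = [22; 3,2,2,5,6,5,2,2,3,44, …], period ℓ=10 (even) → k=9
step 0: (22, 1)  from 22·(1,0) + (0,1)
step 1: (67, 3)  from 3·(22,1) + (1,0)
step 2: (156, 7)  from 2·(67,3) + (22,1)
step 3: (379, 17)  from 2·(156,7) + (67,3)
step 4: (2051, 92)  from 5·(379,17) + (156,7)
…
step 6: (65476, 2937)  from 5·(12685,569) + (2051,92)
…
step 8: (352750, 15823)  from 2·(143637,6443) + (65476,2937)
step 9: (1201887, 53912)  from 3·(352750,15823) + (143637,6443)
(x₁, y₁) = (1201887, 53912);  1201887² − 497·53912² = 1 ✓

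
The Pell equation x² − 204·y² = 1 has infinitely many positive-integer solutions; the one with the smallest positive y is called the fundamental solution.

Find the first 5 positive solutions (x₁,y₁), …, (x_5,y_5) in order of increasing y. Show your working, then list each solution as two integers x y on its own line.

[14; 3,1,1,6,1,1,3,28] for √204; ℓ=8 ⇒ convergent index 7
step 0: (14, 1)  from 14·(1,0) + (0,1)
step 1: (43, 3)  from 3·(14,1) + (1,0)
step 2: (57, 4)  from 1·(43,3) + (14,1)
…
step 4: (657, 46)  from 6·(100,7) + (57,4)
…
step 6: (1414, 99)  from 1·(757,53) + (657,46)
step 7: (4999, 350)  from 3·(1414,99) + (757,53)
→ (4999, 350).  Check: 4999²=24990001, 204·350²=24990000, difference 1.
k=2:  x_2 = 4999·4999+204·350·350 = 49980001,  y_2 = 4999·350+350·4999 = 3499300
k=3:  x_3 = 4999·49980001+204·350·3499300 = 499700044999,  y_3 = 4999·3499300+350·49980001 = 34986001050
k=4:  x_4 = 4999·499700044999+204·350·34986001050 = 4996000999920001,  y_4 = 4999·34986001050+350·499700044999 = 349790034998600
k=5:  x_5 = 4999·4996000999920001+204·350·349790034998600 = 49950017497500124999,  y_5 = 4999·349790034998600+350·4996000999920001 = 3497200734930001750

4999 350
49980001 3499300
499700044999 34986001050
4996000999920001 349790034998600
49950017497500124999 3497200734930001750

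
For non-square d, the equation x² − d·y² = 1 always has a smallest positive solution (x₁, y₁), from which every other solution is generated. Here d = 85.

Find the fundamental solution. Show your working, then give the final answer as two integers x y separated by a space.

[9; 4,1,1,4,18] for √85; ℓ=5 ⇒ convergent index 9
a_0=9:  p_0=9·1+0=9,  q_0=9·0+1=1
…
a_3=1:  p_3=1·46+37=83,  q_3=1·5+4=9
a_4=4:  p_4=4·83+46=378,  q_4=4·9+5=41
…
a_8=1:  p_8=1·34813+27926=62739,  q_8=1·3776+3029=6805
a_9=4:  p_9=4·62739+34813=285769,  q_9=4·6805+3776=30996
(x₁, y₁) = (285769, 30996);  285769² − 85·30996² = 1 ✓

285769 30996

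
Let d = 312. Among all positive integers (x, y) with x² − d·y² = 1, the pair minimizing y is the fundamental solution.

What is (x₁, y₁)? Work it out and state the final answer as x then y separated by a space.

√312 = [17; 1,1,1,34, …], period ℓ=4 (even) → k=3
a_0=17:  p_0=17·1+0=17,  q_0=17·0+1=1
…
a_2=1:  p_2=1·18+17=35,  q_2=1·1+1=2
a_3=1:  p_3=1·35+18=53,  q_3=1·2+1=3
→ (53, 3).  Check: 53²=2809, 312·3²=2808, difference 1.

53 3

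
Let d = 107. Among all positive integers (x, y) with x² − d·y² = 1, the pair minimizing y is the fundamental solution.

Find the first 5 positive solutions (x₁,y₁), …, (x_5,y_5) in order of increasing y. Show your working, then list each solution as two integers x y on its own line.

962 93
1850887 178932
3561105626 344265075
6851565373537 662365825368
13182408217579562 1274391503742957

√107 → a₀=10, period (2,1,9,1,2,20); ℓ=6 even so k=5
step 0: (10, 1)  from 10·(1,0) + (0,1)
step 1: (21, 2)  from 2·(10,1) + (1,0)
…
step 4: (331, 32)  from 1·(300,29) + (31,3)
step 5: (962, 93)  from 2·(331,32) + (300,29)
→ (962, 93).  Check: 962²=925444, 107·93²=925443, difference 1.
n=2: (962,93)∘(962,93) = (962·962+107·93·93, 962·93+93·962) = (1850887,178932)
n=3: (1850887,178932)∘(962,93) = (962·1850887+107·93·178932, 962·178932+93·1850887) = (3561105626,344265075)
n=4: (3561105626,344265075)∘(962,93) = (962·3561105626+107·93·344265075, 962·344265075+93·3561105626) = (6851565373537,662365825368)
n=5: (6851565373537,662365825368)∘(962,93) = (962·6851565373537+107·93·662365825368, 962·662365825368+93·6851565373537) = (13182408217579562,1274391503742957)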